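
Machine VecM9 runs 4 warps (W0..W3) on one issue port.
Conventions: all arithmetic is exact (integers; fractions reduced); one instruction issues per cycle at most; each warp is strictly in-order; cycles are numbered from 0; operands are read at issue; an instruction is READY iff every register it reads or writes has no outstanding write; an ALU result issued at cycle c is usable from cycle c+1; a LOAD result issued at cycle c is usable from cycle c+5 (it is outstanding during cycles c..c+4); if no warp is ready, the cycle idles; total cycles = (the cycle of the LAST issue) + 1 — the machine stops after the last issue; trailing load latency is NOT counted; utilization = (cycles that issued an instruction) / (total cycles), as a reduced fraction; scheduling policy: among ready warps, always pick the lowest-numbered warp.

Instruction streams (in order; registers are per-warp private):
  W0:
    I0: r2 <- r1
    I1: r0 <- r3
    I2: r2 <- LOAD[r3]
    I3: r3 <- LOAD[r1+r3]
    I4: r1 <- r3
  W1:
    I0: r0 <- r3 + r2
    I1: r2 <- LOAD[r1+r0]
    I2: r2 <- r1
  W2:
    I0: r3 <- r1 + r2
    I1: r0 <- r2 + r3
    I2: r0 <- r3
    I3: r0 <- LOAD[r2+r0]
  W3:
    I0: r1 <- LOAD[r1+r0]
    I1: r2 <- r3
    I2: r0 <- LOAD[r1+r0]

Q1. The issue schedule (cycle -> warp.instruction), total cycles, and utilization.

cycle 0: W0.I0
cycle 1: W0.I1
cycle 2: W0.I2
cycle 3: W0.I3
cycle 4: W1.I0
cycle 5: W1.I1
cycle 6: W2.I0
cycle 7: W2.I1
cycle 8: W0.I4
cycle 9: W2.I2
cycle 10: W1.I2
cycle 11: W2.I3
cycle 12: W3.I0
cycle 13: W3.I1
cycle 14: idle
cycle 15: idle
cycle 16: idle
cycle 17: W3.I2

Answer: 18 cycles, utilization 5/6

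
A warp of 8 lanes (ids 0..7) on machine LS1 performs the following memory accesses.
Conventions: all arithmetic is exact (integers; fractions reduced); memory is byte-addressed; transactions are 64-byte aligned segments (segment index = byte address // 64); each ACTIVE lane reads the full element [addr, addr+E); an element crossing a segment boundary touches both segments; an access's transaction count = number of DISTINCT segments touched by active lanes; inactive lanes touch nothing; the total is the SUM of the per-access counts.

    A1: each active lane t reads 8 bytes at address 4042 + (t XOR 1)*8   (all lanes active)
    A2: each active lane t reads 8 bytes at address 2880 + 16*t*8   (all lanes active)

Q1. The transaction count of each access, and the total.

A1: 2 transactions
A2: 8 transactions

Answer: 2,8; total 10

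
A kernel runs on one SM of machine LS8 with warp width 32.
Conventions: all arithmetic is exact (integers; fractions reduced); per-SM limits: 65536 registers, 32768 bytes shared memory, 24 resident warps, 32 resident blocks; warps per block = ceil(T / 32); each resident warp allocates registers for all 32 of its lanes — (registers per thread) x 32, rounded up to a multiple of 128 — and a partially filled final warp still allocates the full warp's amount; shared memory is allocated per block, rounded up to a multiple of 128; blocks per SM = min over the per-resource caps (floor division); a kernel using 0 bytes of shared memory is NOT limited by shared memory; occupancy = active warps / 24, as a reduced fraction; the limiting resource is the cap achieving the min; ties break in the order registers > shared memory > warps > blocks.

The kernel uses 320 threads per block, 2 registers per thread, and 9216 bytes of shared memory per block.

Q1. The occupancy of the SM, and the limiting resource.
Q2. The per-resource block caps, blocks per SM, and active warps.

Answer: occupancy 5/6, limited by warps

registers: 51 blocks
shared memory: 3 blocks
warps: 2 blocks
blocks: 32 blocks

Answer: 2 blocks, 20 active warps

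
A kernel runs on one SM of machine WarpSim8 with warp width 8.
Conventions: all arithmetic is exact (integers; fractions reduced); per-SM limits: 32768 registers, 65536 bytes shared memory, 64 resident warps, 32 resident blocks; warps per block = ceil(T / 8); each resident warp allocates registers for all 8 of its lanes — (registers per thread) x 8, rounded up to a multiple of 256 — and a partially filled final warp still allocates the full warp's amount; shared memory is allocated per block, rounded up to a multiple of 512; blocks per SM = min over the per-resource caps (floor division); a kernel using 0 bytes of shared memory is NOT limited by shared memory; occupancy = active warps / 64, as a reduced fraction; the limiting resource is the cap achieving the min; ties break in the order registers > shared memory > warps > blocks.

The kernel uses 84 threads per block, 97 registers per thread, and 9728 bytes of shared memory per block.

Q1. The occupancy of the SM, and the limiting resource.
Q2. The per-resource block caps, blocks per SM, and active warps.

Answer: occupancy 11/32, limited by registers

registers: 2 blocks
shared memory: 6 blocks
warps: 5 blocks
blocks: 32 blocks

Answer: 2 blocks, 22 active warps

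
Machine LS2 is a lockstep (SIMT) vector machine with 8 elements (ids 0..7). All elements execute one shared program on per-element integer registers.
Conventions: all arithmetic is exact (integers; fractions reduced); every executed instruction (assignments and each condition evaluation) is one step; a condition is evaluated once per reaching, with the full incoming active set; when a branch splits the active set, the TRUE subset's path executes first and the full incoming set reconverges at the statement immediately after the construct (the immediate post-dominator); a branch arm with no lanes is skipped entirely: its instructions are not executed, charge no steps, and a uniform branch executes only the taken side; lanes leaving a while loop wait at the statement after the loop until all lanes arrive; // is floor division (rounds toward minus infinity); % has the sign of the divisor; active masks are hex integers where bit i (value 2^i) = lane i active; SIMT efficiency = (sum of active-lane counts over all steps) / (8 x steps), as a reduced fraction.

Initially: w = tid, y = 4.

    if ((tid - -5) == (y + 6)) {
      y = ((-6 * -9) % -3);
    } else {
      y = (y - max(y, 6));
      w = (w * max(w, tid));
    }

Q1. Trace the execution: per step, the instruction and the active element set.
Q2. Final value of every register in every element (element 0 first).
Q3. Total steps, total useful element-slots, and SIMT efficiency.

step 0: eval ((tid - -5) == (y + 6)) 0xff
step 1: y <- ((-6 * -9) % -3)        0x20
step 2: y <- (y - max(y, 6))         0xdf
step 3: w <- (w * max(w, tid))       0xdf

Answer: 4 steps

w: 0,1,4,9,16,5,36,49
y: -2,-2,-2,-2,-2,0,-2,-2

steps = 4; useful = 23; efficiency = 23/32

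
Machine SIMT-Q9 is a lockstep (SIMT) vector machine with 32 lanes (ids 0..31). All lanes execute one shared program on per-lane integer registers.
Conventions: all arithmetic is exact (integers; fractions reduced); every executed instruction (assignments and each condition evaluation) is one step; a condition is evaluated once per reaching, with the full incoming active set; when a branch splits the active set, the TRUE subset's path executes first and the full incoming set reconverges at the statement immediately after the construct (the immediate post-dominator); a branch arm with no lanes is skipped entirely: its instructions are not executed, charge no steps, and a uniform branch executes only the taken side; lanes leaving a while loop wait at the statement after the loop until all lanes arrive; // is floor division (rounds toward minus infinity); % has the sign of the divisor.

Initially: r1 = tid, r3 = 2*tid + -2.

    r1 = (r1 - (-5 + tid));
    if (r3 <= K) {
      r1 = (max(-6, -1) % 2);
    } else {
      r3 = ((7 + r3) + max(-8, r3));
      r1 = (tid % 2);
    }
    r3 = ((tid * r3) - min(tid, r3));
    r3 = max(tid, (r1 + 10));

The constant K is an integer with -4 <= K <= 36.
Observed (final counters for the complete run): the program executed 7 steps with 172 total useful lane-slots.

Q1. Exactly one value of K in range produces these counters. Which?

Answer: K = 36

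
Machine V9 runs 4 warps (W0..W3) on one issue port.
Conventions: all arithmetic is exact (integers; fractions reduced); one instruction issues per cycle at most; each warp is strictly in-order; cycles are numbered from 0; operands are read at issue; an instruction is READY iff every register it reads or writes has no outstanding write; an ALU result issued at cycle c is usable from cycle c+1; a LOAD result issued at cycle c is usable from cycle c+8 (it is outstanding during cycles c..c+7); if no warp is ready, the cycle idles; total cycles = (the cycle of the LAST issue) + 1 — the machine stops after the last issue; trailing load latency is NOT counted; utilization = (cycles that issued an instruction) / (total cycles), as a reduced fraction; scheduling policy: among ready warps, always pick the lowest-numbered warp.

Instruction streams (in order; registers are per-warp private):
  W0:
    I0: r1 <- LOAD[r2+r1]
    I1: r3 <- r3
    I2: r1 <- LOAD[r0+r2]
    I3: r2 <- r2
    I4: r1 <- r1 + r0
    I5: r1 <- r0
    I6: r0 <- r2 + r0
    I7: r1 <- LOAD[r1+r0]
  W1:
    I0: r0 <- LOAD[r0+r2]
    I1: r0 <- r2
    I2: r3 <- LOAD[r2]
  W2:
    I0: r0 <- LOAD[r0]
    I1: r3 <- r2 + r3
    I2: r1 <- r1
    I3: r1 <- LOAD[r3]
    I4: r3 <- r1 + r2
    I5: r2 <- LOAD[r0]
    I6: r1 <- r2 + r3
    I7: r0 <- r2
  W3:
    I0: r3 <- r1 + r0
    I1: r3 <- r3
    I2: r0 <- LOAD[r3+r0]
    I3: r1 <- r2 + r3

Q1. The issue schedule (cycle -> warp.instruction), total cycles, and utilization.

cycle 0: W0.I0
cycle 1: W0.I1
cycle 2: W1.I0
cycle 3: W2.I0
cycle 4: W2.I1
cycle 5: W2.I2
cycle 6: W2.I3
cycle 7: W3.I0
cycle 8: W0.I2
cycle 9: W0.I3
cycle 10: W1.I1
cycle 11: W1.I2
cycle 12: W3.I1
cycle 13: W3.I2
cycle 14: W2.I4
cycle 15: W2.I5
cycle 16: W0.I4
cycle 17: W0.I5
cycle 18: W0.I6
cycle 19: W0.I7
cycle 20: W3.I3
cycle 21: idle
cycle 22: idle
cycle 23: W2.I6
cycle 24: W2.I7

Answer: 25 cycles, utilization 23/25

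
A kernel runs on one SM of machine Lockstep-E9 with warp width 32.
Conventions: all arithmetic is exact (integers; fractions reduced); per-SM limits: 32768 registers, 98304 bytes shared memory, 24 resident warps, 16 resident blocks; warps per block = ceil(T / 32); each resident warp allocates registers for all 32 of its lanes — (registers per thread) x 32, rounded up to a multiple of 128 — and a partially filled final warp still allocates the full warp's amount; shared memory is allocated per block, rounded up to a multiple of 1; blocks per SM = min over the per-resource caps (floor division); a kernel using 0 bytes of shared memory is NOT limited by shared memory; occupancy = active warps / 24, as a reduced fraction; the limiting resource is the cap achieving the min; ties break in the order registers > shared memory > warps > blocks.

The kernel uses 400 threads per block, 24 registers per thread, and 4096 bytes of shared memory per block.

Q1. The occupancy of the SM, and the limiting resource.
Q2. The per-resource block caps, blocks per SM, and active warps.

Answer: occupancy 13/24, limited by warps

registers: 3 blocks
shared memory: 24 blocks
warps: 1 block
blocks: 16 blocks

Answer: 1 block, 13 active warps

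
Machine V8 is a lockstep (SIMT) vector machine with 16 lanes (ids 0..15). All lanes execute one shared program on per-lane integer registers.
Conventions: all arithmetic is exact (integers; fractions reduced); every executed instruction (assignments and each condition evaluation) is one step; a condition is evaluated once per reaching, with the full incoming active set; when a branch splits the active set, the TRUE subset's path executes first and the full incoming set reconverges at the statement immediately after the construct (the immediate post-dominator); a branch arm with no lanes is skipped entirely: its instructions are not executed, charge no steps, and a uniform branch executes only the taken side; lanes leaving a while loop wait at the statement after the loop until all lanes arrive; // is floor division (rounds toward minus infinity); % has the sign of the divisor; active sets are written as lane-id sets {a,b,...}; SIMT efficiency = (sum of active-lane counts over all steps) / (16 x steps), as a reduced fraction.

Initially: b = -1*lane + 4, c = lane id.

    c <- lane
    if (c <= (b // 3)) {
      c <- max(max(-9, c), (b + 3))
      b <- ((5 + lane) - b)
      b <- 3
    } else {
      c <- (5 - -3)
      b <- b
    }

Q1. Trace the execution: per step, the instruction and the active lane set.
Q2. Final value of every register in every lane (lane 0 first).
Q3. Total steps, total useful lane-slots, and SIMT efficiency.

step 0: c <- lane                    {0,1,2,3,4,5,6,7,8,9,10,11,12,13,14,15}
step 1: eval (c <= (b // 3))         {0,1,2,3,4,5,6,7,8,9,10,11,12,13,14,15}
step 2: c <- max(max(-9, c), (b + 3)) {0,1}
step 3: b <- ((5 + lane) - b)        {0,1}
step 4: b <- 3                       {0,1}
step 5: c <- (5 - -3)                {2,3,4,5,6,7,8,9,10,11,12,13,14,15}
step 6: b <- b                       {2,3,4,5,6,7,8,9,10,11,12,13,14,15}

Answer: 7 steps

b: 3,3,2,1,0,-1,-2,-3,-4,-5,-6,-7,-8,-9,-10,-11
c: 7,6,8,8,8,8,8,8,8,8,8,8,8,8,8,8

steps = 7; useful = 66; efficiency = 66/112 = 33/56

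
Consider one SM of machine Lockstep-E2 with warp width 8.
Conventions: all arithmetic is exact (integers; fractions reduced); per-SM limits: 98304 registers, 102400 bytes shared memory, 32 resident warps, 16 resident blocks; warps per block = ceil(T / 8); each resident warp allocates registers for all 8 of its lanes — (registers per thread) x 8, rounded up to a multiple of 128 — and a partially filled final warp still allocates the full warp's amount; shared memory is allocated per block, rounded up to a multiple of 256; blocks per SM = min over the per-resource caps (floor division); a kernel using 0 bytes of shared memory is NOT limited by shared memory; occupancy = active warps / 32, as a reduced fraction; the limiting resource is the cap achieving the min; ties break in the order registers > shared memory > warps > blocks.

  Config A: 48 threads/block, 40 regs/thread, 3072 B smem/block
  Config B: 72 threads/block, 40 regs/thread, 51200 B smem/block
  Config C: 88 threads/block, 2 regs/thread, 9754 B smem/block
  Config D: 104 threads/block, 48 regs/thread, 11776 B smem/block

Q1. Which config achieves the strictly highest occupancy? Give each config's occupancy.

occupancies: A 15/16, B 9/16, C 11/16, D 13/16

Answer: A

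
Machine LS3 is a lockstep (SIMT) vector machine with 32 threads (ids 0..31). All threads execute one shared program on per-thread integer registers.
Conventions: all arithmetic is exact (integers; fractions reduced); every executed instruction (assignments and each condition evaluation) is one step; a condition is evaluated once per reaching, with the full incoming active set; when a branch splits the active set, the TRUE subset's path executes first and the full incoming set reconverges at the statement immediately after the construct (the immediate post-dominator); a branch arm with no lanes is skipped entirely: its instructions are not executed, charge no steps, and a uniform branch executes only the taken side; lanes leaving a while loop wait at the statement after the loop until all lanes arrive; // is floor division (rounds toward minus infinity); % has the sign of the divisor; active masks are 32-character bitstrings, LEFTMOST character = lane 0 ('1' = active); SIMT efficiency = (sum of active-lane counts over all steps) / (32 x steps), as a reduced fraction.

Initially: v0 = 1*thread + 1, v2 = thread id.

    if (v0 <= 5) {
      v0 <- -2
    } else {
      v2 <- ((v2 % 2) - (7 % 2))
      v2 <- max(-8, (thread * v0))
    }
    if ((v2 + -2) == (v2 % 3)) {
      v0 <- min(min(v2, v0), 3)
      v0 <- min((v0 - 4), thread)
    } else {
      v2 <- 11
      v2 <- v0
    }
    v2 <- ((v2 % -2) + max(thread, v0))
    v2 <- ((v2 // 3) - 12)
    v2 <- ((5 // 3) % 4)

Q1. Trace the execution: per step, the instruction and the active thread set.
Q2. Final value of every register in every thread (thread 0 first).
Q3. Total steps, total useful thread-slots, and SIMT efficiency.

step 0: eval (v0 <= 5)               11111111111111111111111111111111
step 1: v0 <- -2                     11111000000000000000000000000000
step 2: v2 <- ((v2 % 2) - (7 % 2))   00000111111111111111111111111111
step 3: v2 <- max(-8, (thread * v0)) 00000111111111111111111111111111
step 4: eval ((v2 + -2) == (v2 % 3)) 11111111111111111111111111111111
step 5: v2 <- 11                     11111111111111111111111111111111
step 6: v2 <- v0                     11111111111111111111111111111111
step 7: v2 <- ((v2 % -2) + max(thread, v0)) 11111111111111111111111111111111
step 8: v2 <- ((v2 // 3) - 12)       11111111111111111111111111111111
step 9: v2 <- ((5 // 3) % 4)         11111111111111111111111111111111

Answer: 10 steps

v0: -2,-2,-2,-2,-2,6,7,8,9,10,11,12,13,14,15,16,17,18,19,20,21,22,23,24,25,26,27,28,29,30,31,32
v2: 1,1,1,1,1,1,1,1,1,1,1,1,1,1,1,1,1,1,1,1,1,1,1,1,1,1,1,1,1,1,1,1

steps = 10; useful = 283; efficiency = 283/320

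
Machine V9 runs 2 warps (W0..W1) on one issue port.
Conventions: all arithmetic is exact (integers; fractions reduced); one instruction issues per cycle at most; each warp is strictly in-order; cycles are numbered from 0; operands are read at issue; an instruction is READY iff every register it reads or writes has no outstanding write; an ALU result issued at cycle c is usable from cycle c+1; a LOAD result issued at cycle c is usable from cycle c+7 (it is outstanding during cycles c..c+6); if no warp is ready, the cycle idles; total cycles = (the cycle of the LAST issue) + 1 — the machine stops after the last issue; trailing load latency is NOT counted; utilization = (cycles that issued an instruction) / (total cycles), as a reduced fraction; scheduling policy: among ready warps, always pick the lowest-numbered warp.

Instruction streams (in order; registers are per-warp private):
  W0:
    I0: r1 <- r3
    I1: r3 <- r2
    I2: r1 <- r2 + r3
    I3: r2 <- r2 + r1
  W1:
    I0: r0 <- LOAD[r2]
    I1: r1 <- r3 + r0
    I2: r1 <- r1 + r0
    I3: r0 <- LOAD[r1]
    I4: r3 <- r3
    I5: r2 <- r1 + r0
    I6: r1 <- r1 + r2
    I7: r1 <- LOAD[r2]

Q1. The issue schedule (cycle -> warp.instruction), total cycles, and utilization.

cycle 0: W0.I0
cycle 1: W0.I1
cycle 2: W0.I2
cycle 3: W0.I3
cycle 4: W1.I0
cycle 5: idle
cycle 6: idle
cycle 7: idle
cycle 8: idle
cycle 9: idle
cycle 10: idle
cycle 11: W1.I1
cycle 12: W1.I2
cycle 13: W1.I3
cycle 14: W1.I4
cycle 15: idle
cycle 16: idle
cycle 17: idle
cycle 18: idle
cycle 19: idle
cycle 20: W1.I5
cycle 21: W1.I6
cycle 22: W1.I7

Answer: 23 cycles, utilization 12/23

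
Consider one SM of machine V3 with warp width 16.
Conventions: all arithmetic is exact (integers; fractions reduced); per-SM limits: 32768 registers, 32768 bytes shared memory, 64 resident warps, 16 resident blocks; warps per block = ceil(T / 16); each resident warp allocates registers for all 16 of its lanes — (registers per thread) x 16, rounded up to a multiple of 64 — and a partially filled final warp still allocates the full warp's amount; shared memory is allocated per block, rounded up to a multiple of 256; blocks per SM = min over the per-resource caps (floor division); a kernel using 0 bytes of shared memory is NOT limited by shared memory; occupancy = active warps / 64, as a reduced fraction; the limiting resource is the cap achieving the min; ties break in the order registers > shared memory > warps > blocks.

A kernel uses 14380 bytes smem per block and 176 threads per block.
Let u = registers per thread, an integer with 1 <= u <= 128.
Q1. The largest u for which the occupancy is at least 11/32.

Answer: u = 92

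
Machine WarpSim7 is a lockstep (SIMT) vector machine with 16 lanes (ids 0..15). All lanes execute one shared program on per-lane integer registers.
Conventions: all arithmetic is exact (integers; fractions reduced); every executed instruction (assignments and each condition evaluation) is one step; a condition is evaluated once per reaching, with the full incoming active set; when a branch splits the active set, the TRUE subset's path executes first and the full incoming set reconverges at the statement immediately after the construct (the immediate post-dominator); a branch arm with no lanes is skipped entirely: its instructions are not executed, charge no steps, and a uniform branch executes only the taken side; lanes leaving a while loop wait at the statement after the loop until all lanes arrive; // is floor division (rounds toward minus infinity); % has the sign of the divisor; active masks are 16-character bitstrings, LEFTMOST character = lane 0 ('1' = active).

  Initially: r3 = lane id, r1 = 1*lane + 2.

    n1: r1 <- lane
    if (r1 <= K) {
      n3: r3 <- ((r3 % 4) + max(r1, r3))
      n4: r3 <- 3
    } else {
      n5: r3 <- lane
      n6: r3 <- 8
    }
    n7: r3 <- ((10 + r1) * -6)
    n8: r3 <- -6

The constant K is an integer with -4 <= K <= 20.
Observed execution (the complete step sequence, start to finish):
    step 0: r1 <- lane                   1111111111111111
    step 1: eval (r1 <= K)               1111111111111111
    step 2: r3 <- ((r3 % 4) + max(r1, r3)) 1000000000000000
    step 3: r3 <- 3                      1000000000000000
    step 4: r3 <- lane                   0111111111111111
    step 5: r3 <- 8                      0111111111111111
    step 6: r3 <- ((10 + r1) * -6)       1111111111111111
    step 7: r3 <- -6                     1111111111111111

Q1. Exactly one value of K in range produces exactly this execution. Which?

Answer: K = 0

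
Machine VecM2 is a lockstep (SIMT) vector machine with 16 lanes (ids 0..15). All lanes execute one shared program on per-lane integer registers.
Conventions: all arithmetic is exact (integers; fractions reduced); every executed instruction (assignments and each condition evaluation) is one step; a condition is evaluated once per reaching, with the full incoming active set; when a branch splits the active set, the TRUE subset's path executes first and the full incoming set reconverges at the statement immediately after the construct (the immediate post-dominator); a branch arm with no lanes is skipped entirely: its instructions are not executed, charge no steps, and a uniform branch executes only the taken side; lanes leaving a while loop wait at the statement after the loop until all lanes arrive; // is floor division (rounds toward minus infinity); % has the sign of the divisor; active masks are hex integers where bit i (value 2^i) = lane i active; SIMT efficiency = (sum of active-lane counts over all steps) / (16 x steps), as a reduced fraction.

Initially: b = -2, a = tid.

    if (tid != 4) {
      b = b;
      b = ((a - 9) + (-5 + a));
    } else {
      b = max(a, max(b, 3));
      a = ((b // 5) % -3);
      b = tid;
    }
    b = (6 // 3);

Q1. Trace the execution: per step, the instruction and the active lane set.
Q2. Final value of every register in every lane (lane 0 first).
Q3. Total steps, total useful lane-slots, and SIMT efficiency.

step 0: eval (tid != 4)              0xffff
step 1: b <- b                       0xffef
step 2: b <- ((a - 9) + (-5 + a))    0xffef
step 3: b <- max(a, max(b, 3))       0x0010
step 4: a <- ((b // 5) % -3)         0x0010
step 5: b <- tid                     0x0010
step 6: b <- (6 // 3)                0xffff

Answer: 7 steps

b: 2,2,2,2,2,2,2,2,2,2,2,2,2,2,2,2
a: 0,1,2,3,0,5,6,7,8,9,10,11,12,13,14,15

steps = 7; useful = 65; efficiency = 65/112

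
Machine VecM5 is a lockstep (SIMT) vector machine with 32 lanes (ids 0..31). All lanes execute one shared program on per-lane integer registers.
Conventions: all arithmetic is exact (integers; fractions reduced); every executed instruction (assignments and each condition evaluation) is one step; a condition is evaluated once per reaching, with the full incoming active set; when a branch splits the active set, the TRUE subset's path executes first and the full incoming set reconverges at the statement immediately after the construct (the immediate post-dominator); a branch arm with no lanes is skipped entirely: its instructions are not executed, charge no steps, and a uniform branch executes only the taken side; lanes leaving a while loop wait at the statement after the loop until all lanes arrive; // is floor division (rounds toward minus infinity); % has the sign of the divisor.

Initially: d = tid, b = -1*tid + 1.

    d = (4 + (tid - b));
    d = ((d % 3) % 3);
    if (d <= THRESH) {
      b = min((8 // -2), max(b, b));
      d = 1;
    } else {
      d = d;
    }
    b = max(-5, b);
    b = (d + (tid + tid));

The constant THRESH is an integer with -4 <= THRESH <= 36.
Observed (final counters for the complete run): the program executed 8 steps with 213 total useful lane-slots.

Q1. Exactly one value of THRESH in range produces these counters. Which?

Answer: THRESH = 1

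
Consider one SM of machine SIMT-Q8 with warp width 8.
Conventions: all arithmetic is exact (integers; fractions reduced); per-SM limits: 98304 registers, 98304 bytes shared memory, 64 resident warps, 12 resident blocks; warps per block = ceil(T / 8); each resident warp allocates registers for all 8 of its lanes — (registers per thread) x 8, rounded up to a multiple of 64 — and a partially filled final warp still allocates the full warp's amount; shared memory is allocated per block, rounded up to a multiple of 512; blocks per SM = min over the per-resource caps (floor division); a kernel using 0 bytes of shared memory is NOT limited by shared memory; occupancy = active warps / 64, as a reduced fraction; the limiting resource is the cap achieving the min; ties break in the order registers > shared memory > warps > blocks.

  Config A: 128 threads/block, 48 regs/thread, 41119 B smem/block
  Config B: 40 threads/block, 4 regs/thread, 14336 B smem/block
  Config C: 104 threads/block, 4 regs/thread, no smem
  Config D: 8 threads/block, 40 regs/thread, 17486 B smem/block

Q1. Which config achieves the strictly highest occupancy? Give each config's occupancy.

occupancies: A 1/2, B 15/32, C 13/16, D 5/64

Answer: C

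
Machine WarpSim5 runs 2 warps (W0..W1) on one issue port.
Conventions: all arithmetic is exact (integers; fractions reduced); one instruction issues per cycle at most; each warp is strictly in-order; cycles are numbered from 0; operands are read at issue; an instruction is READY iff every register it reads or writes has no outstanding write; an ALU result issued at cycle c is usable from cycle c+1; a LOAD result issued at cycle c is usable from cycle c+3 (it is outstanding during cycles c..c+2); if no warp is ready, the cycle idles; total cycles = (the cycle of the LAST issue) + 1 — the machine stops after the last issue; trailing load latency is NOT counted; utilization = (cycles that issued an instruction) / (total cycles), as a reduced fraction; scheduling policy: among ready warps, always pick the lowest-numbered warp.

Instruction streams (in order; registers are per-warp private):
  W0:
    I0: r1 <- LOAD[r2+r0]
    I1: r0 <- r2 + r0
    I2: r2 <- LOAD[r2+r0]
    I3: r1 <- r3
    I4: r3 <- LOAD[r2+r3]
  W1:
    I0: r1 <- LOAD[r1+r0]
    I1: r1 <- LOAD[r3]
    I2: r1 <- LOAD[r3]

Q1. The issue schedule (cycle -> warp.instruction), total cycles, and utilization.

cycle 0: W0.I0
cycle 1: W0.I1
cycle 2: W0.I2
cycle 3: W0.I3
cycle 4: W1.I0
cycle 5: W0.I4
cycle 6: idle
cycle 7: W1.I1
cycle 8: idle
cycle 9: idle
cycle 10: W1.I2

Answer: 11 cycles, utilization 8/11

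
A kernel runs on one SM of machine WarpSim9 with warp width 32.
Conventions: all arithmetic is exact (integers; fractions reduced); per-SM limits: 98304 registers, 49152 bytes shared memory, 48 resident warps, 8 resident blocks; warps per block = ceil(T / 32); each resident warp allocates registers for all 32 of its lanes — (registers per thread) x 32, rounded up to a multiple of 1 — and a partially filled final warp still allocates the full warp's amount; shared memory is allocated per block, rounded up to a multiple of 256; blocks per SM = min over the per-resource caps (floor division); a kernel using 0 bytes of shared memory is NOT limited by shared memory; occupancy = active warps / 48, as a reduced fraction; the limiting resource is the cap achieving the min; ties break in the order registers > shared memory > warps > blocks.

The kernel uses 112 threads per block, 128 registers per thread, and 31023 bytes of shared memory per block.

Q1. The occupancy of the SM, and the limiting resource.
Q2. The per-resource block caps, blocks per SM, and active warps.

Answer: occupancy 1/12, limited by shared memory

registers: 6 blocks
shared memory: 1 block
warps: 12 blocks
blocks: 8 blocks

Answer: 1 block, 4 active warps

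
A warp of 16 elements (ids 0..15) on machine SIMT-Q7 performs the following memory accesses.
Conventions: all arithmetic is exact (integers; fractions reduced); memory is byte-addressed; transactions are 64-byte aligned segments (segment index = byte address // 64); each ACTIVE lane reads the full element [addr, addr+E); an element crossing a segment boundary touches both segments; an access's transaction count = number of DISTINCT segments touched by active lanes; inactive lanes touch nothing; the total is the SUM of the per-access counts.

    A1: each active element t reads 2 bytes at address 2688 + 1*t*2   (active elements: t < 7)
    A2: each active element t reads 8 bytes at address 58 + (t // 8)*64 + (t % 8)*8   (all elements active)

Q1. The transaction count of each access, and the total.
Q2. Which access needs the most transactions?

A1: 1 transaction
A2: 3 transactions

Answer: 1,3; total 4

Answer: A2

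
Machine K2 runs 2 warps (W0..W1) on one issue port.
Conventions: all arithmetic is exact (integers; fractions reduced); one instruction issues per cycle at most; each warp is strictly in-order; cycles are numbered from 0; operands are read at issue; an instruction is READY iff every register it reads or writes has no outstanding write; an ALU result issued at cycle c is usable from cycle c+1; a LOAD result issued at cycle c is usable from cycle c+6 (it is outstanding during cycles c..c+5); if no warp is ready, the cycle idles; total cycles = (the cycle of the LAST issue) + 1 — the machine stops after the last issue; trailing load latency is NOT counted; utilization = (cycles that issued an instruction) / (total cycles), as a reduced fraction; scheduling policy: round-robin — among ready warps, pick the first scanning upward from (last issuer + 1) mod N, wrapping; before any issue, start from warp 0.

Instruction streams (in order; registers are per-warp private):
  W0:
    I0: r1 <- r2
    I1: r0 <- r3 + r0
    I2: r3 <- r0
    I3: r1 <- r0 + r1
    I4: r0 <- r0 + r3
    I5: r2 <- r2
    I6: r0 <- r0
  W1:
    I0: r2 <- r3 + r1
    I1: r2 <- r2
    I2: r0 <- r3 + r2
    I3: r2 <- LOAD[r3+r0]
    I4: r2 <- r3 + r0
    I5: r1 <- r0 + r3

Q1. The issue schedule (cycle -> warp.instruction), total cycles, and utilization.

cycle 0: W0.I0
cycle 1: W1.I0
cycle 2: W0.I1
cycle 3: W1.I1
cycle 4: W0.I2
cycle 5: W1.I2
cycle 6: W0.I3
cycle 7: W1.I3
cycle 8: W0.I4
cycle 9: W0.I5
cycle 10: W0.I6
cycle 11: idle
cycle 12: idle
cycle 13: W1.I4
cycle 14: W1.I5

Answer: 15 cycles, utilization 13/15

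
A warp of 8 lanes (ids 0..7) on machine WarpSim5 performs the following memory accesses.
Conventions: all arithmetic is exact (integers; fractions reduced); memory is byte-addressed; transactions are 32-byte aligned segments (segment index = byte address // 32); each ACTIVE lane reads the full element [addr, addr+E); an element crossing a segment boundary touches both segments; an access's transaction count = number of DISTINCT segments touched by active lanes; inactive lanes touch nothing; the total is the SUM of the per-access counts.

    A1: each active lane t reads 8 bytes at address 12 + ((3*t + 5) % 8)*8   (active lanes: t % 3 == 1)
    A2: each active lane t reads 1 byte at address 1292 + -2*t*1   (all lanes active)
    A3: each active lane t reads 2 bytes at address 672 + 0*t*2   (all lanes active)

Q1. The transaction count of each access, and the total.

A1: 2 transactions
A2: 2 transactions
A3: 1 transaction

Answer: 2,2,1; total 5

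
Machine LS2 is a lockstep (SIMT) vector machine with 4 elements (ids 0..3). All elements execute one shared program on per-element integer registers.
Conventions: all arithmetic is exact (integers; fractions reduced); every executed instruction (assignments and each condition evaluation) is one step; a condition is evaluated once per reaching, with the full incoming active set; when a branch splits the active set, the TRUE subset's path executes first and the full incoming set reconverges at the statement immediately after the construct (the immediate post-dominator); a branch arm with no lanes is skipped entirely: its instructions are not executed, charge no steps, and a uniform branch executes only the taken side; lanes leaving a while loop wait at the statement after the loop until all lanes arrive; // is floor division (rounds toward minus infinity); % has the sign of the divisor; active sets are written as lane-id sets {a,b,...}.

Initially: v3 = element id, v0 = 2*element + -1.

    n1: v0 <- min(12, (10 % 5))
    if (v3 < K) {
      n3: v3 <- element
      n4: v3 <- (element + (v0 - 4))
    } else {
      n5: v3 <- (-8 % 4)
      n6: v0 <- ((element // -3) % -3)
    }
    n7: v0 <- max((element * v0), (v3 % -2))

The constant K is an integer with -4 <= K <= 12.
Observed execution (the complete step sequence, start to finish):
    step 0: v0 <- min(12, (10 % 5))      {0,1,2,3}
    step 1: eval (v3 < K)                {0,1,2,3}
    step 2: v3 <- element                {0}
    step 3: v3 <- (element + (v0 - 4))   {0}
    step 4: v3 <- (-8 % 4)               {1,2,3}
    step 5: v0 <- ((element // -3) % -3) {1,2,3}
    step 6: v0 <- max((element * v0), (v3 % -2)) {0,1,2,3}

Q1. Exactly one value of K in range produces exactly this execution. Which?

Answer: K = 1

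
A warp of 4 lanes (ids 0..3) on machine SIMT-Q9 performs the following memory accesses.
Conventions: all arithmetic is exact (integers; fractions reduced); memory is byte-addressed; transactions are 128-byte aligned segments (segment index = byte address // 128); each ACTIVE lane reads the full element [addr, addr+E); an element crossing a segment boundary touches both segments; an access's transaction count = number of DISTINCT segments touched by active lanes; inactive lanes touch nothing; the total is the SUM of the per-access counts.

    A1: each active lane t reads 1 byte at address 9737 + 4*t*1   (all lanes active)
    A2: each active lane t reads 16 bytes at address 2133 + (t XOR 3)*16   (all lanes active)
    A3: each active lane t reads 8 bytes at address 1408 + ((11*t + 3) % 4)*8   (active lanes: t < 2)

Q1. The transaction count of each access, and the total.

A1: 1 transaction
A2: 2 transactions
A3: 1 transaction

Answer: 1,2,1; total 4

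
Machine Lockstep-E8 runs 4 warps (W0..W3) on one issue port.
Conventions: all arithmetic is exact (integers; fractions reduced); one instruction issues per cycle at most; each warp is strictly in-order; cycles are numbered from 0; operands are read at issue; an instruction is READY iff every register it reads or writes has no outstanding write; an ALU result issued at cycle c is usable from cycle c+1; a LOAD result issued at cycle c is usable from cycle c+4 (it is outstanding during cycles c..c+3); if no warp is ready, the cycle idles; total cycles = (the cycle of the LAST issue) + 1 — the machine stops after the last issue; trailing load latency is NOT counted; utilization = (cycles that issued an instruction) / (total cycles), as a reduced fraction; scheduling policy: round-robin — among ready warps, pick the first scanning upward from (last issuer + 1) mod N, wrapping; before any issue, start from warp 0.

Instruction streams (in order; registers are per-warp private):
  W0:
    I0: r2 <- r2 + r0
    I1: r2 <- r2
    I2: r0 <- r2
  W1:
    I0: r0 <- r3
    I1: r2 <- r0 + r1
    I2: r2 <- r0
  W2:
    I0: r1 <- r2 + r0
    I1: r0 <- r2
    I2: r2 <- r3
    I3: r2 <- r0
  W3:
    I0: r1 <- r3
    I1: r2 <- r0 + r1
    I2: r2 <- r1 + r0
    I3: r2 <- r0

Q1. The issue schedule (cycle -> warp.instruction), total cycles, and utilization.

cycle 0: W0.I0
cycle 1: W1.I0
cycle 2: W2.I0
cycle 3: W3.I0
cycle 4: W0.I1
cycle 5: W1.I1
cycle 6: W2.I1
cycle 7: W3.I1
cycle 8: W0.I2
cycle 9: W1.I2
cycle 10: W2.I2
cycle 11: W3.I2
cycle 12: W2.I3
cycle 13: W3.I3

Answer: 14 cycles, utilization 1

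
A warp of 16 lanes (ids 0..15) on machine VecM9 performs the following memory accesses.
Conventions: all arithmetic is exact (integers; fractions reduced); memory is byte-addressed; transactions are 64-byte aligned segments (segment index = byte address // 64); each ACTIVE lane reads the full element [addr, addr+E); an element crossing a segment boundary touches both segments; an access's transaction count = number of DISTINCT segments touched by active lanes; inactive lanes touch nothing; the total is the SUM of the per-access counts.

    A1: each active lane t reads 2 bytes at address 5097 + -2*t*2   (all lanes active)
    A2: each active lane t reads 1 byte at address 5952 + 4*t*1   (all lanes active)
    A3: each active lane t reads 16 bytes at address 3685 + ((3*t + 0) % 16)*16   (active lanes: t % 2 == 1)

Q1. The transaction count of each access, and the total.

A1: 2 transactions
A2: 1 transaction
A3: 5 transactions

Answer: 2,1,5; total 8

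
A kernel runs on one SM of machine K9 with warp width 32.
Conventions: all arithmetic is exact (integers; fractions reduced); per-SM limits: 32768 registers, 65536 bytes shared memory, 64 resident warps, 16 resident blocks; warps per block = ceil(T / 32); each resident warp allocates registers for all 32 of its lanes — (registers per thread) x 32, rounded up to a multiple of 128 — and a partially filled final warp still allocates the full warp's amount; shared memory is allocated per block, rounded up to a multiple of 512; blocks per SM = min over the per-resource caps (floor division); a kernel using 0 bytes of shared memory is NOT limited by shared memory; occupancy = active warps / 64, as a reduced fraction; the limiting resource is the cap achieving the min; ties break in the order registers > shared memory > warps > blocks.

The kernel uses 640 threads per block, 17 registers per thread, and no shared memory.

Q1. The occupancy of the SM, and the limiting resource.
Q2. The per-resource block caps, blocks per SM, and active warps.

Answer: occupancy 5/8, limited by registers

registers: 2 blocks
shared memory: no limit (kernel uses none)
warps: 3 blocks
blocks: 16 blocks

Answer: 2 blocks, 40 active warps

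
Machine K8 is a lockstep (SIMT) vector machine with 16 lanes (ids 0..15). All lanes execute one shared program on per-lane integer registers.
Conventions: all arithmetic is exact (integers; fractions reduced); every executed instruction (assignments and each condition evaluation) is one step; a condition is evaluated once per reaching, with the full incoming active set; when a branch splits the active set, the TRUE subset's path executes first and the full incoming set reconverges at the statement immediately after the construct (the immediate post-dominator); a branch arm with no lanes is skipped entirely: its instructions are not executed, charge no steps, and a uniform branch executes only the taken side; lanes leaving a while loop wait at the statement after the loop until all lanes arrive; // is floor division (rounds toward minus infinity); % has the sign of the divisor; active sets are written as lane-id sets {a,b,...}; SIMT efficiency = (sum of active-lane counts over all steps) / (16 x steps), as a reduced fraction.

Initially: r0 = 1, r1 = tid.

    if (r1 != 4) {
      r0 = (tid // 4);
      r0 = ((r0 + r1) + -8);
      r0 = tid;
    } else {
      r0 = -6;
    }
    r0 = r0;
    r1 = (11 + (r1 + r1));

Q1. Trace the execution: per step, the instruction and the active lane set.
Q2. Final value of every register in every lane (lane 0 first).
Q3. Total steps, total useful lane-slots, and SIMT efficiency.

step 0: eval (r1 != 4)               {0,1,2,3,4,5,6,7,8,9,10,11,12,13,14,15}
step 1: r0 <- (tid // 4)             {0,1,2,3,5,6,7,8,9,10,11,12,13,14,15}
step 2: r0 <- ((r0 + r1) + -8)       {0,1,2,3,5,6,7,8,9,10,11,12,13,14,15}
step 3: r0 <- tid                    {0,1,2,3,5,6,7,8,9,10,11,12,13,14,15}
step 4: r0 <- -6                     {4}
step 5: r0 <- r0                     {0,1,2,3,4,5,6,7,8,9,10,11,12,13,14,15}
step 6: r1 <- (11 + (r1 + r1))       {0,1,2,3,4,5,6,7,8,9,10,11,12,13,14,15}

Answer: 7 steps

r0: 0,1,2,3,-6,5,6,7,8,9,10,11,12,13,14,15
r1: 11,13,15,17,19,21,23,25,27,29,31,33,35,37,39,41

steps = 7; useful = 94; efficiency = 94/112 = 47/56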